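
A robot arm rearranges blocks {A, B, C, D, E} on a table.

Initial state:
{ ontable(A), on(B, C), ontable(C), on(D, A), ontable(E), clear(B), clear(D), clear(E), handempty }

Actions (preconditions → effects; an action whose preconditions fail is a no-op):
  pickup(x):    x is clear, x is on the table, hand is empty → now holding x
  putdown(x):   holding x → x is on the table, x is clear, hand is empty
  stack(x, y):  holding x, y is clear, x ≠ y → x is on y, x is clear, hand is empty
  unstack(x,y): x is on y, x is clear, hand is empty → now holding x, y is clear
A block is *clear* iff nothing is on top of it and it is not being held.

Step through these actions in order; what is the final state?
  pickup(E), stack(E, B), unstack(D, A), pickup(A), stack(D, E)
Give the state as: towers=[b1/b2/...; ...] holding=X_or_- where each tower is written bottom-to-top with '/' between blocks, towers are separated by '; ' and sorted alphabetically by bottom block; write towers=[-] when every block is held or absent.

towers=[A; C/B/E/D] holding=-

step 1 (pickup(E)): towers=[A/D; C/B] holding=E
step 2 (stack(E, B)): towers=[A/D; C/B/E] holding=-
step 3 (unstack(D, A)): towers=[A; C/B/E] holding=D
step 4 (pickup(A)) [no-op]: towers=[A; C/B/E] holding=D
step 5 (stack(D, E)): towers=[A; C/B/E/D] holding=-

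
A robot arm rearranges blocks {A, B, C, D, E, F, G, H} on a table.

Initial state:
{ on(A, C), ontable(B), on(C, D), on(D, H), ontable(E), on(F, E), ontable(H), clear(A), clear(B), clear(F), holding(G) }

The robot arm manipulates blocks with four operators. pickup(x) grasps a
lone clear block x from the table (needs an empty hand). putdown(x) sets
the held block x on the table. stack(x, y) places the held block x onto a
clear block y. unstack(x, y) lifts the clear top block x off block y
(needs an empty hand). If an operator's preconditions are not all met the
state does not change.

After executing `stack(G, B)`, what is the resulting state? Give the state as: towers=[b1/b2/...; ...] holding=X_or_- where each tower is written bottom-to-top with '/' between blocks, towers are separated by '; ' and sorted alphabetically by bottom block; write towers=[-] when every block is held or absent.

towers=[B/G; E/F; H/D/C/A] holding=-

before: towers=[B; E/F; H/D/C/A] holding=G
pre[stack(G, B)]: holding(G) ok, clear(B) ok, G≠B ok
all met → apply stack(G, B)
after:  towers=[B/G; E/F; H/D/C/A] holding=-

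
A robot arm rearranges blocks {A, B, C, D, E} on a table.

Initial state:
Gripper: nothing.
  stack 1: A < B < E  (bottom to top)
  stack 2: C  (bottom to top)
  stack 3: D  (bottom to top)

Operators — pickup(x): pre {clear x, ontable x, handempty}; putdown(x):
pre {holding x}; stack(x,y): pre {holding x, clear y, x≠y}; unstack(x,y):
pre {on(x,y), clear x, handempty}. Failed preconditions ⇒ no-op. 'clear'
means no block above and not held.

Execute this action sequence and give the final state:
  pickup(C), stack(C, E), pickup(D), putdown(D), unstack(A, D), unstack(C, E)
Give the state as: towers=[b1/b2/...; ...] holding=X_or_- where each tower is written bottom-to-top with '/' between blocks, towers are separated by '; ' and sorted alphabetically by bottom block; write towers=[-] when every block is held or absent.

towers=[A/B/E; D] holding=C

step 1 (pickup(C)): towers=[A/B/E; D] holding=C
step 2 (stack(C, E)): towers=[A/B/E/C; D] holding=-
step 3 (pickup(D)): towers=[A/B/E/C] holding=D
step 4 (putdown(D)): towers=[A/B/E/C; D] holding=-
step 5 (unstack(A, D)) [no-op]: towers=[A/B/E/C; D] holding=-
step 6 (unstack(C, E)): towers=[A/B/E; D] holding=C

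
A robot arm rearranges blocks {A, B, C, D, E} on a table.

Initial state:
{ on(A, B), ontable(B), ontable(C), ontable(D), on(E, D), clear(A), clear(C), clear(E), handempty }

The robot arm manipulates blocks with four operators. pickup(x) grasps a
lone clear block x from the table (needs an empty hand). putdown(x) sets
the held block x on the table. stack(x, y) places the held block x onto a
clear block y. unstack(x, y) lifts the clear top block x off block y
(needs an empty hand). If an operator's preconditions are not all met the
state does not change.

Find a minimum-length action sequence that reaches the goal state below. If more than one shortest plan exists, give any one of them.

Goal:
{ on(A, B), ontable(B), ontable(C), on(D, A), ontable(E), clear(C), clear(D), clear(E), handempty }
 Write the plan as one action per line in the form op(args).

unstack(E, D)
putdown(E)
pickup(D)
stack(D, A)

step 1 (unstack(E, D)): towers=[B/A; C; D] holding=E
step 2 (putdown(E)): towers=[B/A; C; D; E] holding=-
step 3 (pickup(D)): towers=[B/A; C; E] holding=D
step 4 (stack(D, A)): towers=[B/A/D; C; E] holding=-
goal check: towers=[B/A/D; C; E] holding=- — reached (length 4, optimal by BFS)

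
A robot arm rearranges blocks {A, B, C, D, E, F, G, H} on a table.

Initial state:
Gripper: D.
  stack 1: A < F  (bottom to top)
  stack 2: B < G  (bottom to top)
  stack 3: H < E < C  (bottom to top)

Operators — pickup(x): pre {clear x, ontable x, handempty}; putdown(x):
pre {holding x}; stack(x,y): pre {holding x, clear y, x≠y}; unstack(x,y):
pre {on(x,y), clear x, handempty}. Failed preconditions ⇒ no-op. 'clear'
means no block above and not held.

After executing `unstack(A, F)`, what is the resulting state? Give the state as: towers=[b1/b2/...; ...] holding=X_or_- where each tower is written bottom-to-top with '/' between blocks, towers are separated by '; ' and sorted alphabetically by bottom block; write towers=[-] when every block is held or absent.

towers=[A/F; B/G; H/E/C] holding=D

before: towers=[A/F; B/G; H/E/C] holding=D
pre[unstack(A, F)]: on(A,F) ✗, clear(A) ✗, handempty ✗
on(A,F), clear(A), handempty unmet → unstack(A, F) is a no-op
after:  towers=[A/F; B/G; H/E/C] holding=D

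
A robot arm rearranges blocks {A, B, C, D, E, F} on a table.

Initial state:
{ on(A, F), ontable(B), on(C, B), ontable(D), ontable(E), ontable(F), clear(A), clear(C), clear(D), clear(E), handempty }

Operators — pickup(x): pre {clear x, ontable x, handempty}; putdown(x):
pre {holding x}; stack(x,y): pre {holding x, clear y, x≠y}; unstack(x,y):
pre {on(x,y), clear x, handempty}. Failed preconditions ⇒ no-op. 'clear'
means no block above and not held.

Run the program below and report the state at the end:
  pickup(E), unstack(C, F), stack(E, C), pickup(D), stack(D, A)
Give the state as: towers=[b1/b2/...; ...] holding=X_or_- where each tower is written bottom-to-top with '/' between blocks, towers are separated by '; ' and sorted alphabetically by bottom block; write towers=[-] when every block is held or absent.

towers=[B/C/E; F/A/D] holding=-

step 1 (pickup(E)): towers=[B/C; D; F/A] holding=E
step 2 (unstack(C, F)) [no-op]: towers=[B/C; D; F/A] holding=E
step 3 (stack(E, C)): towers=[B/C/E; D; F/A] holding=-
step 4 (pickup(D)): towers=[B/C/E; F/A] holding=D
step 5 (stack(D, A)): towers=[B/C/E; F/A/D] holding=-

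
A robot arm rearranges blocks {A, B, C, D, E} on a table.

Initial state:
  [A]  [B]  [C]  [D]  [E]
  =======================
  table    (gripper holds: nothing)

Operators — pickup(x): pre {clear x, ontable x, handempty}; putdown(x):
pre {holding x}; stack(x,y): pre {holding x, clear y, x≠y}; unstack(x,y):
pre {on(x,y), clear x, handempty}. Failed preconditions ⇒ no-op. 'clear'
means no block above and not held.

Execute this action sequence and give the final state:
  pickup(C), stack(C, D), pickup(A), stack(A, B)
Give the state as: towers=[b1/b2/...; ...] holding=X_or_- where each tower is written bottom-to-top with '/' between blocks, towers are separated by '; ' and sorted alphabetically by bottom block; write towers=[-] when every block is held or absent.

step 1 (pickup(C)): towers=[A; B; D; E] holding=C
step 2 (stack(C, D)): towers=[A; B; D/C; E] holding=-
step 3 (pickup(A)): towers=[B; D/C; E] holding=A
step 4 (stack(A, B)): towers=[B/A; D/C; E] holding=-

towers=[B/A; D/C; E] holding=-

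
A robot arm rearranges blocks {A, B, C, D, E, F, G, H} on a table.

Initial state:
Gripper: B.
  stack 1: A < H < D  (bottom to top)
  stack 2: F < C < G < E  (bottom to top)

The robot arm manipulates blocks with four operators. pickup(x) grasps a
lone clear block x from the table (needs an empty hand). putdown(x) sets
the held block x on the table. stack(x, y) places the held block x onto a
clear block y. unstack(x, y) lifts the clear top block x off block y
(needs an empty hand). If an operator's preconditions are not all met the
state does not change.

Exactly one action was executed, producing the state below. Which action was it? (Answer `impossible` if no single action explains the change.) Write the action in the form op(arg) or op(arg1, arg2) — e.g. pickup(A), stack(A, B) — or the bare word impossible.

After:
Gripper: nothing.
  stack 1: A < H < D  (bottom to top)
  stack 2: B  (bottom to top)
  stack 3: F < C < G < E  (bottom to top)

target: towers=[A/H/D; B; F/C/G/E] holding=-
        putdown(B) → towers=[A/H/D; B; F/C/G/E] holding=-  ← match
       stack(B, E) → towers=[A/H/D; F/C/G/E/B] holding=-
       stack(B, D) → towers=[A/H/D/B; F/C/G/E] holding=-

putdown(B)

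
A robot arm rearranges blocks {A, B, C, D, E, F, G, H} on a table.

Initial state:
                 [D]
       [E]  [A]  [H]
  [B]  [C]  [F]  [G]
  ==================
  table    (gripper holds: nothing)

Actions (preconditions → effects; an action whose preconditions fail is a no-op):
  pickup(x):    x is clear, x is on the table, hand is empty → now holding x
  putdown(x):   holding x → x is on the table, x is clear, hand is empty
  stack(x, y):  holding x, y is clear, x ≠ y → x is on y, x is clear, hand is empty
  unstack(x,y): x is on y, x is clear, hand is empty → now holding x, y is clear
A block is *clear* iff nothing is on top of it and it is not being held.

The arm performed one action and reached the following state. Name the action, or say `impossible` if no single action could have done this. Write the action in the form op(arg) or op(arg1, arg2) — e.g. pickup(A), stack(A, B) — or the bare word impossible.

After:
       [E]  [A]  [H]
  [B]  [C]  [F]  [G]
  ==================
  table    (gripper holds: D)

unstack(D, H)

target: towers=[B; C/E; F/A; G/H] holding=D
     unstack(A, F) → towers=[B; C/E; F; G/H/D] holding=A
     unstack(E, C) → towers=[B; C; F/A; G/H/D] holding=E
         pickup(B) → towers=[C/E; F/A; G/H/D] holding=B
     unstack(D, H) → towers=[B; C/E; F/A; G/H] holding=D  ← match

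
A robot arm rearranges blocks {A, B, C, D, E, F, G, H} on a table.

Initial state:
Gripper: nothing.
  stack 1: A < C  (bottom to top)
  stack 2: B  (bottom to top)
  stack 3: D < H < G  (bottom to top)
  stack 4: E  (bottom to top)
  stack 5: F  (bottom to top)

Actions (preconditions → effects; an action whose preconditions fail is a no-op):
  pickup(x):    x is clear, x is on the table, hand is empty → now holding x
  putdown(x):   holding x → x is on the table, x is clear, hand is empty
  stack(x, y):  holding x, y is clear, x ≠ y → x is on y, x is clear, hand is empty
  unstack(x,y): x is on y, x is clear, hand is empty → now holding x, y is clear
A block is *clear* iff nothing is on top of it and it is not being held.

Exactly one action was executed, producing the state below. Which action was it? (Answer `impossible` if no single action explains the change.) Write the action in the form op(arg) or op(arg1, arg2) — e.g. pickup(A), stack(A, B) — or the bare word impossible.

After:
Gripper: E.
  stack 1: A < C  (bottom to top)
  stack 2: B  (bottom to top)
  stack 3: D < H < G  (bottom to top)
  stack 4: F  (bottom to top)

target: towers=[A/C; B; D/H/G; F] holding=E
     unstack(G, H) → towers=[A/C; B; D/H; E; F] holding=G
         pickup(E) → towers=[A/C; B; D/H/G; F] holding=E  ← match
         pickup(B) → towers=[A/C; D/H/G; E; F] holding=B
         pickup(F) → towers=[A/C; B; D/H/G; E] holding=F
     unstack(C, A) → towers=[A; B; D/H/G; E; F] holding=C

pickup(E)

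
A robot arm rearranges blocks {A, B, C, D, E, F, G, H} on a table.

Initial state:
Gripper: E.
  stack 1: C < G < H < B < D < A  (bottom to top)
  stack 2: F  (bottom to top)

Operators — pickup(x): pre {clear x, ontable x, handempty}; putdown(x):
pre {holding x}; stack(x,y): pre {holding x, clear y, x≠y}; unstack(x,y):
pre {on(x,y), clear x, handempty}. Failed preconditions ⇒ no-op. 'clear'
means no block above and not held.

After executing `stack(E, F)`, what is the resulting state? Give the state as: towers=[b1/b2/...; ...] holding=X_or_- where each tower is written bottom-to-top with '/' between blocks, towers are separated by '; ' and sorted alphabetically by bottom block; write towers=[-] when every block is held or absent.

towers=[C/G/H/B/D/A; F/E] holding=-

before: towers=[C/G/H/B/D/A; F] holding=E
pre[stack(E, F)]: holding(E) ✓, clear(F) ✓, E≠F ✓
all met → apply stack(E, F)
after:  towers=[C/G/H/B/D/A; F/E] holding=-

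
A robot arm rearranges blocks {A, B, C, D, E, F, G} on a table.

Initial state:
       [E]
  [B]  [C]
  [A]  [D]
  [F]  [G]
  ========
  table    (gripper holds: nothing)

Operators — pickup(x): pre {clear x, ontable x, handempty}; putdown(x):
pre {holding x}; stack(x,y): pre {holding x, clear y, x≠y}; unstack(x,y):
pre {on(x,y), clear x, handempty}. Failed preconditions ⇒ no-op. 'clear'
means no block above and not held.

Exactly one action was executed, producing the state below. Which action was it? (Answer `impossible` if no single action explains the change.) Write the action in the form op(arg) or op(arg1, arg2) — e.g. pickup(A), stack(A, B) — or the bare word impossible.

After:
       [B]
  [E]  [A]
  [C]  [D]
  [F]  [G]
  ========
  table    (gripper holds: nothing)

impossible

target: towers=[F/C/E; G/D/A/B] holding=-
     unstack(B, A) → towers=[F/A; G/D/C/E] holding=B
     unstack(E, C) → towers=[F/A/B; G/D/C] holding=E
none of the 2 applicable actions match → impossible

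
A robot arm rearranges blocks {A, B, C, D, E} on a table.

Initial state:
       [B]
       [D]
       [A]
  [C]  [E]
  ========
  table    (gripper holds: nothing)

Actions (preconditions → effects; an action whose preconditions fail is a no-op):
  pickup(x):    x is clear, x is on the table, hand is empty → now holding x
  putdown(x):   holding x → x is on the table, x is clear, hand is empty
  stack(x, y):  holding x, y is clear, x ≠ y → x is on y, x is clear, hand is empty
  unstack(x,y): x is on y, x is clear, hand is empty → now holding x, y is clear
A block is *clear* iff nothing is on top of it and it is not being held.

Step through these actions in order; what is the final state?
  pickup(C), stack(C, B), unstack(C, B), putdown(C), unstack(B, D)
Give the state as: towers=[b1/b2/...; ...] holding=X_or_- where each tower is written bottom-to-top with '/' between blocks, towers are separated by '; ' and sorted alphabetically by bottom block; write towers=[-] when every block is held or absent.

step 1 (pickup(C)): towers=[E/A/D/B] holding=C
step 2 (stack(C, B)): towers=[E/A/D/B/C] holding=-
step 3 (unstack(C, B)): towers=[E/A/D/B] holding=C
step 4 (putdown(C)): towers=[C; E/A/D/B] holding=-
step 5 (unstack(B, D)): towers=[C; E/A/D] holding=B

towers=[C; E/A/D] holding=B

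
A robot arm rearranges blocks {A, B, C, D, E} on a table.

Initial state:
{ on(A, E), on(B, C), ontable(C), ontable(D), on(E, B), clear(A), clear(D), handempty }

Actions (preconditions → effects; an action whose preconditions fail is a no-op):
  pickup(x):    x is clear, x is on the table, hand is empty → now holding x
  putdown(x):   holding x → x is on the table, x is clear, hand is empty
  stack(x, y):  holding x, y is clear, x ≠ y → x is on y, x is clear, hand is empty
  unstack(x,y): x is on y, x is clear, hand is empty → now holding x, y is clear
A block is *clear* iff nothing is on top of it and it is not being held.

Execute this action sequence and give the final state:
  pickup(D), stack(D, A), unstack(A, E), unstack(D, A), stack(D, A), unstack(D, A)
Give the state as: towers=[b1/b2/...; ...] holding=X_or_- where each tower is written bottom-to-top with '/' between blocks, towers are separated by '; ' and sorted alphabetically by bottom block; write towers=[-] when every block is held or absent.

towers=[C/B/E/A] holding=D

step 1 (pickup(D)): towers=[C/B/E/A] holding=D
step 2 (stack(D, A)): towers=[C/B/E/A/D] holding=-
step 3 (unstack(A, E)) [no-op]: towers=[C/B/E/A/D] holding=-
step 4 (unstack(D, A)): towers=[C/B/E/A] holding=D
step 5 (stack(D, A)): towers=[C/B/E/A/D] holding=-
step 6 (unstack(D, A)): towers=[C/B/E/A] holding=D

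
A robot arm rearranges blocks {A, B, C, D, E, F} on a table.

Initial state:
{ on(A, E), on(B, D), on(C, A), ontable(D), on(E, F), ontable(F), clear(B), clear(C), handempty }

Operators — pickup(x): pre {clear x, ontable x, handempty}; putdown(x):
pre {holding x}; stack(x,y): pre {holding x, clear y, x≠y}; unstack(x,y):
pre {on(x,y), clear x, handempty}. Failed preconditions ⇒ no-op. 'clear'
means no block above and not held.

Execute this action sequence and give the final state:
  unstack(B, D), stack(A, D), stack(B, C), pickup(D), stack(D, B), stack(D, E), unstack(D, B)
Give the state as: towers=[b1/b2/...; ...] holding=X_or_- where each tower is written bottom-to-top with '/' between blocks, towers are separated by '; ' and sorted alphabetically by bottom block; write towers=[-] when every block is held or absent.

step 1 (unstack(B, D)): towers=[D; F/E/A/C] holding=B
step 2 (stack(A, D)) [no-op]: towers=[D; F/E/A/C] holding=B
step 3 (stack(B, C)): towers=[D; F/E/A/C/B] holding=-
step 4 (pickup(D)): towers=[F/E/A/C/B] holding=D
step 5 (stack(D, B)): towers=[F/E/A/C/B/D] holding=-
step 6 (stack(D, E)) [no-op]: towers=[F/E/A/C/B/D] holding=-
step 7 (unstack(D, B)): towers=[F/E/A/C/B] holding=D

towers=[F/E/A/C/B] holding=D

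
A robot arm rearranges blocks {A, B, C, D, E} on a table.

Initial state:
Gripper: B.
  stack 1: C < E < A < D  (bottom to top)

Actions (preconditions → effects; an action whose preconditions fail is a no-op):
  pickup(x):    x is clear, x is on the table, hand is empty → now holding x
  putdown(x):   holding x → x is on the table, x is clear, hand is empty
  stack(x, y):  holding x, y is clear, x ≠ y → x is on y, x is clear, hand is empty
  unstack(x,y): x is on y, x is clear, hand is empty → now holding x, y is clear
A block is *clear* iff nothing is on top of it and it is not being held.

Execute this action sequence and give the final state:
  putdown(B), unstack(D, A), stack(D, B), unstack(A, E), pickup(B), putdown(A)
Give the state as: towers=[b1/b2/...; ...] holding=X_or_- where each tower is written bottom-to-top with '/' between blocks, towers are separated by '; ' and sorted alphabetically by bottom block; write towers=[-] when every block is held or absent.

step 1 (putdown(B)): towers=[B; C/E/A/D] holding=-
step 2 (unstack(D, A)): towers=[B; C/E/A] holding=D
step 3 (stack(D, B)): towers=[B/D; C/E/A] holding=-
step 4 (unstack(A, E)): towers=[B/D; C/E] holding=A
step 5 (pickup(B)) [no-op]: towers=[B/D; C/E] holding=A
step 6 (putdown(A)): towers=[A; B/D; C/E] holding=-

towers=[A; B/D; C/E] holding=-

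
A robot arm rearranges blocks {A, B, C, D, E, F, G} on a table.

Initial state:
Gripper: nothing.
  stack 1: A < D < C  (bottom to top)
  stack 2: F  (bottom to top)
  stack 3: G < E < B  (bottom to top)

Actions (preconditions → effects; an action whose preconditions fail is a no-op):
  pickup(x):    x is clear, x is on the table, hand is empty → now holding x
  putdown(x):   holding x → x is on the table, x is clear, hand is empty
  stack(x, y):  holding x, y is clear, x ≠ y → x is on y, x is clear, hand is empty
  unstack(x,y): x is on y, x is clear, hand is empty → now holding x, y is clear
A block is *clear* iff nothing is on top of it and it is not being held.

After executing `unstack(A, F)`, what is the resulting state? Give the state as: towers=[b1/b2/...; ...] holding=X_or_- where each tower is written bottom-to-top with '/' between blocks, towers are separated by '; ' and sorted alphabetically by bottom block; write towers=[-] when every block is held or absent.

before: towers=[A/D/C; F; G/E/B] holding=-
pre[unstack(A, F)]: on(A,F) ✗, clear(A) ✗, handempty ✓
on(A,F), clear(A) unmet → unstack(A, F) is a no-op
after:  towers=[A/D/C; F; G/E/B] holding=-

towers=[A/D/C; F; G/E/B] holding=-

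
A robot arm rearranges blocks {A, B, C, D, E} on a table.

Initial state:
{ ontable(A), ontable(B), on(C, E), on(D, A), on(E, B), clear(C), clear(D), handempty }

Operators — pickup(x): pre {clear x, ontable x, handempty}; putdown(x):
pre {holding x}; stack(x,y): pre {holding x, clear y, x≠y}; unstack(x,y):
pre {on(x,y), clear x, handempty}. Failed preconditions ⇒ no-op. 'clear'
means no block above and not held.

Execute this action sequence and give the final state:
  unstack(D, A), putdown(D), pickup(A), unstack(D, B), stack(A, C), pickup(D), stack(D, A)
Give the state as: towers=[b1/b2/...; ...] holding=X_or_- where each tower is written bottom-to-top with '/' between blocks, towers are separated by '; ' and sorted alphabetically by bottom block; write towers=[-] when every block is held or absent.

towers=[B/E/C/A/D] holding=-

step 1 (unstack(D, A)): towers=[A; B/E/C] holding=D
step 2 (putdown(D)): towers=[A; B/E/C; D] holding=-
step 3 (pickup(A)): towers=[B/E/C; D] holding=A
step 4 (unstack(D, B)) [no-op]: towers=[B/E/C; D] holding=A
step 5 (stack(A, C)): towers=[B/E/C/A; D] holding=-
step 6 (pickup(D)): towers=[B/E/C/A] holding=D
step 7 (stack(D, A)): towers=[B/E/C/A/D] holding=-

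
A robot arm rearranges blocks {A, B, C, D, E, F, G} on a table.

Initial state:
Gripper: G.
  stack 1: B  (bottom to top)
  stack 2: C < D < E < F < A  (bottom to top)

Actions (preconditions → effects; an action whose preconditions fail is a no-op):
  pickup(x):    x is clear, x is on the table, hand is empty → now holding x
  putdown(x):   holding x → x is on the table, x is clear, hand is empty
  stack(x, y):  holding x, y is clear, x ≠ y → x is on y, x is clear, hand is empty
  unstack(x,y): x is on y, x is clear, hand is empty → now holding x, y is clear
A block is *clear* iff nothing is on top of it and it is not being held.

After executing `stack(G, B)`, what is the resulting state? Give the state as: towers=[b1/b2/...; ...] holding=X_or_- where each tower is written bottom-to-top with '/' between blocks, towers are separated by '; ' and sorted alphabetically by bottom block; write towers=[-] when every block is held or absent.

towers=[B/G; C/D/E/F/A] holding=-

before: towers=[B; C/D/E/F/A] holding=G
pre[stack(G, B)]: holding(G) yes, clear(B) yes, G≠B yes
all met → apply stack(G, B)
after:  towers=[B/G; C/D/E/F/A] holding=-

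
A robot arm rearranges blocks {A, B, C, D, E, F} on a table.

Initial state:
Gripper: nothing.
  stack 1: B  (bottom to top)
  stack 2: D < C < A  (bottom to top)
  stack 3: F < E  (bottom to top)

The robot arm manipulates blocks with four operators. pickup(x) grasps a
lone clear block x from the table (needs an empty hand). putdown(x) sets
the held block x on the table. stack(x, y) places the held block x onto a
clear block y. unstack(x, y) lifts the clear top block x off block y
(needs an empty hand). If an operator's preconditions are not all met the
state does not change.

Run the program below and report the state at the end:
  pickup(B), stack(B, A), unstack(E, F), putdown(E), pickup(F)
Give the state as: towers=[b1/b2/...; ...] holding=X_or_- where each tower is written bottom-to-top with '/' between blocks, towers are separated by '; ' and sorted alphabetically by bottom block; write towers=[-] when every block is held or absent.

step 1 (pickup(B)): towers=[D/C/A; F/E] holding=B
step 2 (stack(B, A)): towers=[D/C/A/B; F/E] holding=-
step 3 (unstack(E, F)): towers=[D/C/A/B; F] holding=E
step 4 (putdown(E)): towers=[D/C/A/B; E; F] holding=-
step 5 (pickup(F)): towers=[D/C/A/B; E] holding=F

towers=[D/C/A/B; E] holding=F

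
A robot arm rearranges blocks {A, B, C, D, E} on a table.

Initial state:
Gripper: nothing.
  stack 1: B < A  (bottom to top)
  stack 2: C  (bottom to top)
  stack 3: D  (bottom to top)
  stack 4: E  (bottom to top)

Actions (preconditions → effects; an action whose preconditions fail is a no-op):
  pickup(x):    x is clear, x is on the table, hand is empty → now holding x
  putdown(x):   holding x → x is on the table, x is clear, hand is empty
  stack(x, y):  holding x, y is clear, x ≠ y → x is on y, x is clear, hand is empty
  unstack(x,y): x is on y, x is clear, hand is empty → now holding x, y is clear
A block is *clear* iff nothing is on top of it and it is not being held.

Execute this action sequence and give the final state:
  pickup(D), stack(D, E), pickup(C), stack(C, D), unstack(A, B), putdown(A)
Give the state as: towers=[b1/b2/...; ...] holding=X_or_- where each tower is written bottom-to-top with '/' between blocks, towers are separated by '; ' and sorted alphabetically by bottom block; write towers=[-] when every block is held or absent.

step 1 (pickup(D)): towers=[B/A; C; E] holding=D
step 2 (stack(D, E)): towers=[B/A; C; E/D] holding=-
step 3 (pickup(C)): towers=[B/A; E/D] holding=C
step 4 (stack(C, D)): towers=[B/A; E/D/C] holding=-
step 5 (unstack(A, B)): towers=[B; E/D/C] holding=A
step 6 (putdown(A)): towers=[A; B; E/D/C] holding=-

towers=[A; B; E/D/C] holding=-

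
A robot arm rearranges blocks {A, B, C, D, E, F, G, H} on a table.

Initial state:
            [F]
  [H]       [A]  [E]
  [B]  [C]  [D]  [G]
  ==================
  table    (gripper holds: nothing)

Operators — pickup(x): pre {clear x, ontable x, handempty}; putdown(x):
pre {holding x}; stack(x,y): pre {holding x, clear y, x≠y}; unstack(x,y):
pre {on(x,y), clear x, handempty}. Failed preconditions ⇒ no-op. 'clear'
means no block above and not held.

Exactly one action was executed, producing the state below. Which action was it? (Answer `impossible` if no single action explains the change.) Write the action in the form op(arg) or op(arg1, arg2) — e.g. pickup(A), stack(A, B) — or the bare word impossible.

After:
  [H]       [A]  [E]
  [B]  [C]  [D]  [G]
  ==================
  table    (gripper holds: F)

target: towers=[B/H; C; D/A; G/E] holding=F
     unstack(E, G) → towers=[B/H; C; D/A/F; G] holding=E
     unstack(H, B) → towers=[B; C; D/A/F; G/E] holding=H
     unstack(F, A) → towers=[B/H; C; D/A; G/E] holding=F  ← match
         pickup(C) → towers=[B/H; D/A/F; G/E] holding=C

unstack(F, A)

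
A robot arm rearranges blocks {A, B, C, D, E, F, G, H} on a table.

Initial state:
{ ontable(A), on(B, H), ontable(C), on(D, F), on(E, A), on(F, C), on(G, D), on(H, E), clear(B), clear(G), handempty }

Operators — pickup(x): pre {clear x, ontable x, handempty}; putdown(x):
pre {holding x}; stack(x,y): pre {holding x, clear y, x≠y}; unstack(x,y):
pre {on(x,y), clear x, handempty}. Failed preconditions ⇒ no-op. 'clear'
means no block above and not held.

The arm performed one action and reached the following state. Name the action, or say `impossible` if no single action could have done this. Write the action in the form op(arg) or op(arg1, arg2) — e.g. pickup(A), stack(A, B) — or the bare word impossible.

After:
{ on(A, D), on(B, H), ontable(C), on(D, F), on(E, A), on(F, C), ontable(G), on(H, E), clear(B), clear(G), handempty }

impossible

target: towers=[C/F/D/A/E/H/B; G] holding=-
     unstack(G, D) → towers=[A/E/H/B; C/F/D] holding=G
     unstack(B, H) → towers=[A/E/H; C/F/D/G] holding=B
none of the 2 applicable actions match → impossible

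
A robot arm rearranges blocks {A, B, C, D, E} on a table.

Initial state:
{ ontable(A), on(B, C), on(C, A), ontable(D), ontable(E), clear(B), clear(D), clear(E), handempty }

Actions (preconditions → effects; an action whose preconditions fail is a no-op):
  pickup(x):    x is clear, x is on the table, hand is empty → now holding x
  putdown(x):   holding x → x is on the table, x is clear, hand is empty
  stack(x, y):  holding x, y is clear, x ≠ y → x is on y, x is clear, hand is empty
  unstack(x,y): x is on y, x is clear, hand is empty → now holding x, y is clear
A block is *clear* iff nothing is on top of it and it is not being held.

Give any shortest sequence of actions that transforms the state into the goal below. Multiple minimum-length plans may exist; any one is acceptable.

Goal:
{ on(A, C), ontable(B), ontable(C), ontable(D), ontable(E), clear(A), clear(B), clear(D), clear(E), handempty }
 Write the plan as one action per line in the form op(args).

step 1 (unstack(B, C)): towers=[A/C; D; E] holding=B
step 2 (putdown(B)): towers=[A/C; B; D; E] holding=-
step 3 (unstack(C, A)): towers=[A; B; D; E] holding=C
step 4 (putdown(C)): towers=[A; B; C; D; E] holding=-
step 5 (pickup(A)): towers=[B; C; D; E] holding=A
step 6 (stack(A, C)): towers=[B; C/A; D; E] holding=-
goal check: towers=[B; C/A; D; E] holding=- — reached (length 6, optimal by BFS)

unstack(B, C)
putdown(B)
unstack(C, A)
putdown(C)
pickup(A)
stack(A, C)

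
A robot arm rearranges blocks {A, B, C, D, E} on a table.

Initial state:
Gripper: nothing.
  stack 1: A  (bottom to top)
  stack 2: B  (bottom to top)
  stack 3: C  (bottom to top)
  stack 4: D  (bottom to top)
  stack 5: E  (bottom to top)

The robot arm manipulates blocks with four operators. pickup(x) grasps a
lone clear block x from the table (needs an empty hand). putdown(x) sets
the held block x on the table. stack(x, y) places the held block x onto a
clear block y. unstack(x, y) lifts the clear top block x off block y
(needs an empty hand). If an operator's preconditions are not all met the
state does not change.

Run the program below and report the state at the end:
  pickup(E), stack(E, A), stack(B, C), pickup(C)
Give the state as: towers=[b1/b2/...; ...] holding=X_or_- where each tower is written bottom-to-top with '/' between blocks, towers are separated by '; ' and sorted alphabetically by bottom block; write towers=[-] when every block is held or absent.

towers=[A/E; B; D] holding=C

step 1 (pickup(E)): towers=[A; B; C; D] holding=E
step 2 (stack(E, A)): towers=[A/E; B; C; D] holding=-
step 3 (stack(B, C)) [no-op]: towers=[A/E; B; C; D] holding=-
step 4 (pickup(C)): towers=[A/E; B; D] holding=C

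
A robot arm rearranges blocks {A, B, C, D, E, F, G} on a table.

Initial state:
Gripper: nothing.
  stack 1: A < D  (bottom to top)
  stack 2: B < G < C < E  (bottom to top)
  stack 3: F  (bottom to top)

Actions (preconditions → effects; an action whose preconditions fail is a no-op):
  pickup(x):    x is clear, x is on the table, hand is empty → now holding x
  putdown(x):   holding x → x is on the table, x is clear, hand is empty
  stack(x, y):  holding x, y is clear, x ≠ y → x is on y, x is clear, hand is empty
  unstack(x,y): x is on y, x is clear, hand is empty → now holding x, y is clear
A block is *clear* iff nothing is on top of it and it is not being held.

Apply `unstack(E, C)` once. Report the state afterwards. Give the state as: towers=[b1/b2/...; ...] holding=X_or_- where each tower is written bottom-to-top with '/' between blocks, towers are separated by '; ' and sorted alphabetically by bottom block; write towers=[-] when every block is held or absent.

towers=[A/D; B/G/C; F] holding=E

before: towers=[A/D; B/G/C/E; F] holding=-
pre[unstack(E, C)]: on(E,C) yes, clear(E) yes, handempty yes
all met → apply unstack(E, C)
after:  towers=[A/D; B/G/C; F] holding=E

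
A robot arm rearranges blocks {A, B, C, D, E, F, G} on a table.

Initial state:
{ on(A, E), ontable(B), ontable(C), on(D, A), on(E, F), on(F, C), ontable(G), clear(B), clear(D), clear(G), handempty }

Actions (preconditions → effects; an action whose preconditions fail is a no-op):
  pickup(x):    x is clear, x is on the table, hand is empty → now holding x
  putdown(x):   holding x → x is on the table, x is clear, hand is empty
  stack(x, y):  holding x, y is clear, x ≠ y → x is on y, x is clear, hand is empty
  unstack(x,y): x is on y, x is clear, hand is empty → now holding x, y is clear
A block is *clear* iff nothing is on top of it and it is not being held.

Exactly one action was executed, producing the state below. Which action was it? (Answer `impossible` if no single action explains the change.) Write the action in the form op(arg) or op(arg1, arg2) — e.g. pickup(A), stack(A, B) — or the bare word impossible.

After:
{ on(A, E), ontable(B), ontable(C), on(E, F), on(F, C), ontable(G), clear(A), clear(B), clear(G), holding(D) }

unstack(D, A)

target: towers=[B; C/F/E/A; G] holding=D
         pickup(B) → towers=[C/F/E/A/D; G] holding=B
         pickup(G) → towers=[B; C/F/E/A/D] holding=G
     unstack(D, A) → towers=[B; C/F/E/A; G] holding=D  ← match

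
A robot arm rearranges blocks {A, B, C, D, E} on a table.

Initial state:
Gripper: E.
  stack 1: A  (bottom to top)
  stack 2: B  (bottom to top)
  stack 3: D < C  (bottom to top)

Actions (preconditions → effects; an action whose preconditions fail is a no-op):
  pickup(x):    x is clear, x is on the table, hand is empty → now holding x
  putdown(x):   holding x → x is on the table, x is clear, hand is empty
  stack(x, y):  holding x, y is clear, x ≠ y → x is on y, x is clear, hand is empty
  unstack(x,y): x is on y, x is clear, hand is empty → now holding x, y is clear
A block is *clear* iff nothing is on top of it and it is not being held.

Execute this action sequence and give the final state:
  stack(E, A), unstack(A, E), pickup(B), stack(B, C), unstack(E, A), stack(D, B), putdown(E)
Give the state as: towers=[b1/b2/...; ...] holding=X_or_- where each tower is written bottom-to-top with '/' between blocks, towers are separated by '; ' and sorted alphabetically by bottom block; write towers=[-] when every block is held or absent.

towers=[A; D/C/B; E] holding=-

step 1 (stack(E, A)): towers=[A/E; B; D/C] holding=-
step 2 (unstack(A, E)) [no-op]: towers=[A/E; B; D/C] holding=-
step 3 (pickup(B)): towers=[A/E; D/C] holding=B
step 4 (stack(B, C)): towers=[A/E; D/C/B] holding=-
step 5 (unstack(E, A)): towers=[A; D/C/B] holding=E
step 6 (stack(D, B)) [no-op]: towers=[A; D/C/B] holding=E
step 7 (putdown(E)): towers=[A; D/C/B; E] holding=-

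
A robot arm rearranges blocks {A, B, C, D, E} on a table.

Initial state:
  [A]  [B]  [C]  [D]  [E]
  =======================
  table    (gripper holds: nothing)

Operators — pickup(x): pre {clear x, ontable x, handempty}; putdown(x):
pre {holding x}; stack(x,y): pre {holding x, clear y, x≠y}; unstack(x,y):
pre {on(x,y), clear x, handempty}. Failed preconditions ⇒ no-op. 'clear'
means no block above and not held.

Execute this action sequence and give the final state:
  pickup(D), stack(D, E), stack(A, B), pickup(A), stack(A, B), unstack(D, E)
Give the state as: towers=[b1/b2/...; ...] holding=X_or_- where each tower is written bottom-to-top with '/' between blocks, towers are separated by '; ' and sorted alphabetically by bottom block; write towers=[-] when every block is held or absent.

towers=[B/A; C; E] holding=D

step 1 (pickup(D)): towers=[A; B; C; E] holding=D
step 2 (stack(D, E)): towers=[A; B; C; E/D] holding=-
step 3 (stack(A, B)) [no-op]: towers=[A; B; C; E/D] holding=-
step 4 (pickup(A)): towers=[B; C; E/D] holding=A
step 5 (stack(A, B)): towers=[B/A; C; E/D] holding=-
step 6 (unstack(D, E)): towers=[B/A; C; E] holding=D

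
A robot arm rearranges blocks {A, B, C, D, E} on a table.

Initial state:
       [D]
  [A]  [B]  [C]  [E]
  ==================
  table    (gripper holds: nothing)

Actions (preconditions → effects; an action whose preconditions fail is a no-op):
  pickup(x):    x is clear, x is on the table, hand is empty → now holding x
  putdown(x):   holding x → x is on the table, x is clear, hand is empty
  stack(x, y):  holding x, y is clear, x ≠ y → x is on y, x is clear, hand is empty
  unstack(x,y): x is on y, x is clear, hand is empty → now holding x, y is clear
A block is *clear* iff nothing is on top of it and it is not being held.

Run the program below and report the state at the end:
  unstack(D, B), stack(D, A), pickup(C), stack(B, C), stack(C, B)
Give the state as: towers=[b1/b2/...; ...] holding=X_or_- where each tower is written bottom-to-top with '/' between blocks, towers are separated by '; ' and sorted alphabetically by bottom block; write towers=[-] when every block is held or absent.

towers=[A/D; B/C; E] holding=-

step 1 (unstack(D, B)): towers=[A; B; C; E] holding=D
step 2 (stack(D, A)): towers=[A/D; B; C; E] holding=-
step 3 (pickup(C)): towers=[A/D; B; E] holding=C
step 4 (stack(B, C)) [no-op]: towers=[A/D; B; E] holding=C
step 5 (stack(C, B)): towers=[A/D; B/C; E] holding=-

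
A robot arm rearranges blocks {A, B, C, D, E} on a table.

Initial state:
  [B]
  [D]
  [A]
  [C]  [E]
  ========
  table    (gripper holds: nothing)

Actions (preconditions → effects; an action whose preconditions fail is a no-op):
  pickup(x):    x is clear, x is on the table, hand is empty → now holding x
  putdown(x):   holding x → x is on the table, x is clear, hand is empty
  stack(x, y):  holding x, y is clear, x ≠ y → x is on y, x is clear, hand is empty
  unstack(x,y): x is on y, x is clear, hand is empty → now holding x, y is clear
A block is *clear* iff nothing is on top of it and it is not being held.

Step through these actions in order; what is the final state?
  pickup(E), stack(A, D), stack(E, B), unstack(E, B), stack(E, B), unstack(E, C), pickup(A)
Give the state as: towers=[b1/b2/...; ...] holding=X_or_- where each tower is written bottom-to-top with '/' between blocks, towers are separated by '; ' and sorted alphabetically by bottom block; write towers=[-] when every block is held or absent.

towers=[C/A/D/B/E] holding=-

step 1 (pickup(E)): towers=[C/A/D/B] holding=E
step 2 (stack(A, D)) [no-op]: towers=[C/A/D/B] holding=E
step 3 (stack(E, B)): towers=[C/A/D/B/E] holding=-
step 4 (unstack(E, B)): towers=[C/A/D/B] holding=E
step 5 (stack(E, B)): towers=[C/A/D/B/E] holding=-
step 6 (unstack(E, C)) [no-op]: towers=[C/A/D/B/E] holding=-
step 7 (pickup(A)) [no-op]: towers=[C/A/D/B/E] holding=-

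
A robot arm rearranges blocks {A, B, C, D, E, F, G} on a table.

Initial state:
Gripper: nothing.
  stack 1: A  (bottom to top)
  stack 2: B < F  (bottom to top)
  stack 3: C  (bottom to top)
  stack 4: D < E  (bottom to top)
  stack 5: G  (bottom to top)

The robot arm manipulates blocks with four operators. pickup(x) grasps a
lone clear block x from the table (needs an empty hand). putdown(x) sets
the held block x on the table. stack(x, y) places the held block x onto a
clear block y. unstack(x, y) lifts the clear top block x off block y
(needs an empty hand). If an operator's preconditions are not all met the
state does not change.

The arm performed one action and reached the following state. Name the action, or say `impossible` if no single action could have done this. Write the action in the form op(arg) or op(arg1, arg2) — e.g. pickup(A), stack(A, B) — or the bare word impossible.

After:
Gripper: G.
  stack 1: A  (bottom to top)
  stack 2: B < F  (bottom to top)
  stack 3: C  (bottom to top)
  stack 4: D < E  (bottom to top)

pickup(G)

target: towers=[A; B/F; C; D/E] holding=G
     unstack(F, B) → towers=[A; B; C; D/E; G] holding=F
         pickup(G) → towers=[A; B/F; C; D/E] holding=G  ← match
         pickup(A) → towers=[B/F; C; D/E; G] holding=A
     unstack(E, D) → towers=[A; B/F; C; D; G] holding=E
         pickup(C) → towers=[A; B/F; D/E; G] holding=C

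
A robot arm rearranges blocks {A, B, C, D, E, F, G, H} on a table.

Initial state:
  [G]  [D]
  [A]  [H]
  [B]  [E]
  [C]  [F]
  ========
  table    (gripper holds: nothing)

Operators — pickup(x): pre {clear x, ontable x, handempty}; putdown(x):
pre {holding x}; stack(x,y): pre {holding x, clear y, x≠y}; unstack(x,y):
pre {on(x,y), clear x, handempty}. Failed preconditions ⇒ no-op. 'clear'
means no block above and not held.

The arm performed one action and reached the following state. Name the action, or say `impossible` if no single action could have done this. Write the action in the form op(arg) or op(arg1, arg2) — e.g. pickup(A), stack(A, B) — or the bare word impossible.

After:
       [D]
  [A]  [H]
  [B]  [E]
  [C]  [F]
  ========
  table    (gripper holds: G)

target: towers=[C/B/A; F/E/H/D] holding=G
     unstack(G, A) → towers=[C/B/A; F/E/H/D] holding=G  ← match
     unstack(D, H) → towers=[C/B/A/G; F/E/H] holding=D

unstack(G, A)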